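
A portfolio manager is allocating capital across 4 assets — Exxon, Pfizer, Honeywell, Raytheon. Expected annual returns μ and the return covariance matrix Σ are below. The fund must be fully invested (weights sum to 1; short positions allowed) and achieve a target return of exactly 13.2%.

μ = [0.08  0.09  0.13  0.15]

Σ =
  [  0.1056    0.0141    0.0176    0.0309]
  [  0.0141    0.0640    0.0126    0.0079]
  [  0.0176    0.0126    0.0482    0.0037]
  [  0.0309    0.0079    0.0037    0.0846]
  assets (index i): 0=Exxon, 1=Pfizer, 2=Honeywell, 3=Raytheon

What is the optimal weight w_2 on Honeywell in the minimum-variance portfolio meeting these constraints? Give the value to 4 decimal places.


u=Σ⁻¹μ = [-0.2474  0.7691  2.4571  1.6841]
v=Σ⁻¹𝟙 = [2.6527  10.7078  16.2776  9.1397]
a=μᵀu=0.621472  b=𝟙ᵀu=4.662943  c=𝟙ᵀv=38.777639  D=ac−b²=2.356186
λ₁=(c·0.132−b)/D = (38.777639·0.132−4.662943)/2.356186 = 0.193408
λ₂=(a−b·0.132)/D = (0.621472−4.662943·0.132)/2.356186 = 0.002531
w* = 0.193408·u + 0.002531·v:
  w_0 = 0.193408·-0.2474 + 0.002531·2.6527 = -0.0411  (Exxon)
  w_1 = 0.193408·0.7691 + 0.002531·10.7078 = 0.1759  (Pfizer)
  w_2 = 0.193408·2.4571 + 0.002531·16.2776 = 0.5164  (Honeywell)
  w_3 = 0.193408·1.6841 + 0.002531·9.1397 = 0.3489  (Raytheon)
Σw_i=1.0000  μᵀw=0.1320
σ²=wᵀΣw=λ₁·μ_p+λ₂ = 0.193408·0.132 + 0.002531 = 0.028061 ≈ 0.0281

0.5164


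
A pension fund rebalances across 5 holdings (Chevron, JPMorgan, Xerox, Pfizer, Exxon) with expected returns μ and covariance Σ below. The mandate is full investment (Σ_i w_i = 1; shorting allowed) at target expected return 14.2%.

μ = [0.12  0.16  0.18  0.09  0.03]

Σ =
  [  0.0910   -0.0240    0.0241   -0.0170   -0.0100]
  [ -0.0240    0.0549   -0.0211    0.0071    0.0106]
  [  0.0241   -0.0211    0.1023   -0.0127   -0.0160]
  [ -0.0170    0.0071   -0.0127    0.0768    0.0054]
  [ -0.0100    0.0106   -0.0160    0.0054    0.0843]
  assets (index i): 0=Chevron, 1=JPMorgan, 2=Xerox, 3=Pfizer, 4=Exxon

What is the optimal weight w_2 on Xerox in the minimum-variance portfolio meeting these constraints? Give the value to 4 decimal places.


x=Σ⁻¹μ = [2.2154  4.5315  2.4369  1.6176  0.4078]
y=Σ⁻¹𝟙 = [18.6997  27.6730  15.0324  16.2146  12.4154]
a=μᵀx=1.587356  b=𝟙ᵀx=11.209257  c=𝟙ᵀy=90.035201  D=ac−b²=17.270436
λ₁=(c·0.142−b)/D = (90.035201·0.142−11.209257)/17.270436 = 0.091239
λ₂=(a−b·0.142)/D = (1.587356−11.209257·0.142)/17.270436 = -0.000252
w* = 0.091239·x + -0.000252·y:
  w_0 = 0.091239·2.2154 + -0.000252·18.6997 = 0.1974  (Chevron)
  w_1 = 0.091239·4.5315 + -0.000252·27.6730 = 0.4065  (JPMorgan)
  w_2 = 0.091239·2.4369 + -0.000252·15.0324 = 0.2185  (Xerox)
  w_3 = 0.091239·1.6176 + -0.000252·16.2146 = 0.1435  (Pfizer)
  w_4 = 0.091239·0.4078 + -0.000252·12.4154 = 0.0341  (Exxon)
Σw_i=1.0000  μᵀw=0.1420
σ²=wᵀΣw=λ₁·μ_p+λ₂ = 0.091239·0.142 + -0.000252 = 0.012704 ≈ 0.0127

0.2185


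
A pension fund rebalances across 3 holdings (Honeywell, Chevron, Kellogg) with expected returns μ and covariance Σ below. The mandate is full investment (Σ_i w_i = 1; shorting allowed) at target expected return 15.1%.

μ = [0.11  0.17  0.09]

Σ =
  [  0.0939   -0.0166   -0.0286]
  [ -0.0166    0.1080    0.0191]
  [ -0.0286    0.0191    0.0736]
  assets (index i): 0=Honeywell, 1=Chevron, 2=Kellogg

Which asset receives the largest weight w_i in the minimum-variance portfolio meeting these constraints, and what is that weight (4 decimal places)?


p=Σ⁻¹μ = [1.9280  1.5949  1.5581]
q=Σ⁻¹𝟙 = [17.7450  8.7667  18.2074]
a=μᵀp=0.623434  b=𝟙ᵀp=5.080962  c=𝟙ᵀq=44.719148  D=ac−b²=2.063278
λ₁=(c·0.151−b)/D = (44.719148·0.151−5.080962)/2.063278 = 0.810181
λ₂=(a−b·0.151)/D = (0.623434−5.080962·0.151)/2.063278 = -0.069691
w* = 0.810181·p + -0.069691·q:
  w_0 = 0.810181·1.9280 + -0.069691·17.7450 = 0.3254  (Honeywell)
  w_1 = 0.810181·1.5949 + -0.069691·8.7667 = 0.6812  (Chevron)
  w_2 = 0.810181·1.5581 + -0.069691·18.2074 = -0.0065  (Kellogg)
Σw_i=1.0000  μᵀw=0.1510
σ²=wᵀΣw=λ₁·μ_p+λ₂ = 0.810181·0.151 + -0.069691 = 0.052647 ≈ 0.0526

Chevron (0.6812)


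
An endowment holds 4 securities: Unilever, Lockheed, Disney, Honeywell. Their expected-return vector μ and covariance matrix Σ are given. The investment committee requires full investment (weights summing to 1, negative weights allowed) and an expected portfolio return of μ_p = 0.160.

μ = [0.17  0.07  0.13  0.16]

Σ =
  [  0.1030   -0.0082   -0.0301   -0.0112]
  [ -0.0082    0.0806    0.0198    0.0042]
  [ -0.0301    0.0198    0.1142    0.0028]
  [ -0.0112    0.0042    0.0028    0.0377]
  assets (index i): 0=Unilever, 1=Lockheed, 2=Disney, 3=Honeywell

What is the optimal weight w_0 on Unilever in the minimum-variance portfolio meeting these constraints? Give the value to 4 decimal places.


0.2994

g=Σ⁻¹μ = [2.6998  0.4849  1.6465  4.8698]
h=Σ⁻¹𝟙 = [16.8638  9.9373  10.7520  29.6295]
a=μᵀg=1.486111  b=𝟙ᵀg=9.700941  c=𝟙ᵀh=67.182647  D=ac−b²=5.732614
λ₁=(c·0.160−b)/D = (67.182647·0.160−9.700941)/5.732614 = 0.182863
λ₂=(a−b·0.160)/D = (1.486111−9.700941·0.160)/5.732614 = -0.011520
w* = 0.182863·g + -0.011520·h:
  w_0 = 0.182863·2.6998 + -0.011520·16.8638 = 0.2994  (Unilever)
  w_1 = 0.182863·0.4849 + -0.011520·9.9373 = -0.0258  (Lockheed)
  w_2 = 0.182863·1.6465 + -0.011520·10.7520 = 0.1772  (Disney)
  w_3 = 0.182863·4.8698 + -0.011520·29.6295 = 0.5492  (Honeywell)
Σw_i=1.0000  μᵀw=0.1600
σ²=wᵀΣw=λ₁·μ_p+λ₂ = 0.182863·0.160 + -0.011520 = 0.017738 ≈ 0.0177


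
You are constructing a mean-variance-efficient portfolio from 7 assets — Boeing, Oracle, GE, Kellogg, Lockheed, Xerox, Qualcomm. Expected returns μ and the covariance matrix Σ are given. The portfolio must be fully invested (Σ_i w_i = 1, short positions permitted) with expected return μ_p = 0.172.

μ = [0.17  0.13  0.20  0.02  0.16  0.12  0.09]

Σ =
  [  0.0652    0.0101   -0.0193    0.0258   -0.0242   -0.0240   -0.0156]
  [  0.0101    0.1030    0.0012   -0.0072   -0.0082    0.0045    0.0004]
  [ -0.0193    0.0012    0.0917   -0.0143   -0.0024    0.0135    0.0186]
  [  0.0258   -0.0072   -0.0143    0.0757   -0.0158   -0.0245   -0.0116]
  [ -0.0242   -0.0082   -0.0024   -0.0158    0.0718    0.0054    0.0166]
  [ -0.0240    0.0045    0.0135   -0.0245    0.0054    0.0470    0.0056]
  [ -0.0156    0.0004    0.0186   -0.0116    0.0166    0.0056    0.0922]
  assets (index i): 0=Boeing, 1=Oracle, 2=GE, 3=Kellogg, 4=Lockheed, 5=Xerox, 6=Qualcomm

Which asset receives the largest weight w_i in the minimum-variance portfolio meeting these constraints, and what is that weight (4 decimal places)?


Boeing (0.3956)

p=Σ⁻¹μ = [6.4502  0.8155  3.0024  1.3379  4.3889  5.0364  0.5305]
q=Σ⁻¹𝟙 = [37.3876  7.9231  14.9334  25.7253  28.0334  44.3631  9.6197]
a=μᵀp=3.184115  b=𝟙ᵀp=21.561787  c=𝟙ᵀq=167.985761  D=ac−b²=69.975380
λ₁=(c·0.172−b)/D = (167.985761·0.172−21.561787)/69.975380 = 0.104776
λ₂=(a−b·0.172)/D = (3.184115−21.561787·0.172)/69.975380 = -0.007496
w* = 0.104776·p + -0.007496·q:
  w_0 = 0.104776·6.4502 + -0.007496·37.3876 = 0.3956  (Boeing)
  w_1 = 0.104776·0.8155 + -0.007496·7.9231 = 0.0261  (Oracle)
  w_2 = 0.104776·3.0024 + -0.007496·14.9334 = 0.2026  (GE)
  w_3 = 0.104776·1.3379 + -0.007496·25.7253 = -0.0526  (Kellogg)
  w_4 = 0.104776·4.3889 + -0.007496·28.0334 = 0.2497  (Lockheed)
  w_5 = 0.104776·5.0364 + -0.007496·44.3631 = 0.1952  (Xerox)
  w_6 = 0.104776·0.5305 + -0.007496·9.6197 = -0.0165  (Qualcomm)
Σw_i=1.0000  μᵀw=0.1720
σ²=wᵀΣw=λ₁·μ_p+λ₂ = 0.104776·0.172 + -0.007496 = 0.010526 ≈ 0.0105


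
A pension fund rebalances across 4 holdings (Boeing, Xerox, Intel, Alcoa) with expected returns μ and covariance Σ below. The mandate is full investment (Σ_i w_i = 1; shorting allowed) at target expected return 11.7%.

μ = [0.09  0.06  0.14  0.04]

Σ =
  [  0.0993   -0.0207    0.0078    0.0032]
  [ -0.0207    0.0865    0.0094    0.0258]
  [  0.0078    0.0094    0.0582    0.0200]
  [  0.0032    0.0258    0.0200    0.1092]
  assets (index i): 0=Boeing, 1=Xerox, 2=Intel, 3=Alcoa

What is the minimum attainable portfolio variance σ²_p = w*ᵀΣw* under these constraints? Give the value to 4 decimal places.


0.0319

g=Σ⁻¹μ = [0.8907  0.7355  2.2519  -0.2460]
h=Σ⁻¹𝟙 = [11.4371  11.8268  12.4513  3.7477]
a=μᵀg=0.429713  b=𝟙ᵀg=3.632032  c=𝟙ᵀh=39.462809  D=ac−b²=3.766017
λ₁=(c·0.117−b)/D = (39.462809·0.117−3.632032)/3.766017 = 0.261581
λ₂=(a−b·0.117)/D = (0.429713−3.632032·0.117)/3.766017 = 0.001265
w* = 0.261581·g + 0.001265·h:
  w_0 = 0.261581·0.8907 + 0.001265·11.4371 = 0.2475  (Boeing)
  w_1 = 0.261581·0.7355 + 0.001265·11.8268 = 0.2073  (Xerox)
  w_2 = 0.261581·2.2519 + 0.001265·12.4513 = 0.6048  (Intel)
  w_3 = 0.261581·-0.2460 + 0.001265·3.7477 = -0.0596  (Alcoa)
Σw_i=1.0000  μᵀw=0.1170
σ²=wᵀΣw=λ₁·μ_p+λ₂ = 0.261581·0.117 + 0.001265 = 0.031870 ≈ 0.0319


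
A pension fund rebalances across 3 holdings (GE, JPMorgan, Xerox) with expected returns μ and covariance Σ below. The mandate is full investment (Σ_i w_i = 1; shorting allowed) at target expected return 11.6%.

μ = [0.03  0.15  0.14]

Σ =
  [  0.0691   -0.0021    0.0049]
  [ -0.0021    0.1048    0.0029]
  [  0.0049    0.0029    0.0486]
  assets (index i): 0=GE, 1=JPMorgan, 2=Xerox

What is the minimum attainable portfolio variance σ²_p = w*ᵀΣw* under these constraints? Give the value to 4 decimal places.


0.0248

p=Σ⁻¹μ = [0.2790  1.3602  2.7714]
q=Σ⁻¹𝟙 = [13.4305  9.2945  18.6674]
a=μᵀp=0.600390  b=𝟙ᵀp=4.410535  c=𝟙ᵀq=41.392471  D=ac−b²=5.398821
λ₁=(c·0.116−b)/D = (41.392471·0.116−4.410535)/5.398821 = 0.072422
λ₂=(a−b·0.116)/D = (0.600390−4.410535·0.116)/5.398821 = 0.016442
w* = 0.072422·p + 0.016442·q:
  w_0 = 0.072422·0.2790 + 0.016442·13.4305 = 0.2410  (GE)
  w_1 = 0.072422·1.3602 + 0.016442·9.2945 = 0.2513  (JPMorgan)
  w_2 = 0.072422·2.7714 + 0.016442·18.6674 = 0.5076  (Xerox)
Σw_i=1.0000  μᵀw=0.1160
σ²=wᵀΣw=λ₁·μ_p+λ₂ = 0.072422·0.116 + 0.016442 = 0.024843 ≈ 0.0248


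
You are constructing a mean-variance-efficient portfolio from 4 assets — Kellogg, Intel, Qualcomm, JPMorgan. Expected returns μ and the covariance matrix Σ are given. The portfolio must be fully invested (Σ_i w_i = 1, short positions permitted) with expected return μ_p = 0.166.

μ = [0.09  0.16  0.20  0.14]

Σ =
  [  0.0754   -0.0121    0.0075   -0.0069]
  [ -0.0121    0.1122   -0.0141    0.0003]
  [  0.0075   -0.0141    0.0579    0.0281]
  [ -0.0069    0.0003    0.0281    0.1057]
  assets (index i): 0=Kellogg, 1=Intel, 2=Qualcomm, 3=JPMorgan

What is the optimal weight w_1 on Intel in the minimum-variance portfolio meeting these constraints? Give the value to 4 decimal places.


0.2763

x=Σ⁻¹μ = [1.2011  2.0028  3.5687  0.4485]
y=Σ⁻¹𝟙 = [14.2904  12.3712  15.3914  6.2667]
a=μᵀx=1.205086  b=𝟙ᵀx=7.221154  c=𝟙ᵀy=48.319768  D=ac−b²=6.084417
λ₁=(c·0.166−b)/D = (48.319768·0.166−7.221154)/6.084417 = 0.131471
λ₂=(a−b·0.166)/D = (1.205086−7.221154·0.166)/6.084417 = 0.001048
w* = 0.131471·x + 0.001048·y:
  w_0 = 0.131471·1.2011 + 0.001048·14.2904 = 0.1729  (Kellogg)
  w_1 = 0.131471·2.0028 + 0.001048·12.3712 = 0.2763  (Intel)
  w_2 = 0.131471·3.5687 + 0.001048·15.3914 = 0.4853  (Qualcomm)
  w_3 = 0.131471·0.4485 + 0.001048·6.2667 = 0.0655  (JPMorgan)
Σw_i=1.0000  μᵀw=0.1660
σ²=wᵀΣw=λ₁·μ_p+λ₂ = 0.131471·0.166 + 0.001048 = 0.022872 ≈ 0.0229


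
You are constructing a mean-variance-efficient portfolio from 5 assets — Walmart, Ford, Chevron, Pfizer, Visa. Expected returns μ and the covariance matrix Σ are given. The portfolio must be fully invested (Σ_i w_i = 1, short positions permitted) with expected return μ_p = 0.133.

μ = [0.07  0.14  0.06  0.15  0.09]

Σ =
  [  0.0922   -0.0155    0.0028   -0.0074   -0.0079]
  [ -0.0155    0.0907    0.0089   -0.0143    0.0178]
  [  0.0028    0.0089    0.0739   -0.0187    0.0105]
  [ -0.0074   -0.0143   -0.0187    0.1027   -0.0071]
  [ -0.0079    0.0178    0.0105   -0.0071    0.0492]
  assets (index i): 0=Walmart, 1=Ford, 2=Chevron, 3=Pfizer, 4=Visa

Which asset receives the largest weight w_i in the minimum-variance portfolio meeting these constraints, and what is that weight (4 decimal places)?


p=Σ⁻¹μ = [1.3168  1.7069  0.8583  2.0556  1.5366]
q=Σ⁻¹𝟙 = [15.1956  11.2966  13.0686  16.0431  18.2043]
a=μᵀp=0.829274  b=𝟙ᵀp=7.474183  c=𝟙ᵀq=73.808233  D=ac−b²=5.343862
λ₁=(c·0.133−b)/D = (73.808233·0.133−7.474183)/5.343862 = 0.438318
λ₂=(a−b·0.133)/D = (0.829274−7.474183·0.133)/5.343862 = -0.030838
w* = 0.438318·p + -0.030838·q:
  w_0 = 0.438318·1.3168 + -0.030838·15.1956 = 0.1086  (Walmart)
  w_1 = 0.438318·1.7069 + -0.030838·11.2966 = 0.3998  (Ford)
  w_2 = 0.438318·0.8583 + -0.030838·13.0686 = -0.0268  (Chevron)
  w_3 = 0.438318·2.0556 + -0.030838·16.0431 = 0.4063  (Pfizer)
  w_4 = 0.438318·1.5366 + -0.030838·18.2043 = 0.1122  (Visa)
Σw_i=1.0000  μᵀw=0.1330
σ²=wᵀΣw=λ₁·μ_p+λ₂ = 0.438318·0.133 + -0.030838 = 0.027459 ≈ 0.0275

Pfizer (0.4063)


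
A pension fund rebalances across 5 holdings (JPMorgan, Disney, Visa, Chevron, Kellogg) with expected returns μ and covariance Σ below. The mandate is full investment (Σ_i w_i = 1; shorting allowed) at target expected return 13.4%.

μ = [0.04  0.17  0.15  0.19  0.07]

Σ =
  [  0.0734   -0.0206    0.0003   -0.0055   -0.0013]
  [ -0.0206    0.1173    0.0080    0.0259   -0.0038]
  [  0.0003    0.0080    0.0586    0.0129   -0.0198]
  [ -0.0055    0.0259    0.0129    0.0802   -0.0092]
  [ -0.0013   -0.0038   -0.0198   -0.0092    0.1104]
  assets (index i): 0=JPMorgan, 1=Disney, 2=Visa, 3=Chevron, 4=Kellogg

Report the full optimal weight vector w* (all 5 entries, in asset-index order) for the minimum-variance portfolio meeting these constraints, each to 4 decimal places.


x=Σ⁻¹μ = [1.0026  1.0947  2.4302  1.8394  1.2727]
y=Σ⁻¹𝟙 = [16.9125  8.5964  18.3253  9.4683  13.6286]
a=μᵀx=1.029316  b=𝟙ᵀx=7.639664  c=𝟙ᵀy=66.931164  D=ac−b²=10.528830
λ₁=(c·0.134−b)/D = (66.931164·0.134−7.639664)/10.528830 = 0.126235
λ₂=(a−b·0.134)/D = (1.029316−7.639664·0.134)/10.528830 = 0.000532
w* = 0.126235·x + 0.000532·y:
  w_0 = 0.126235·1.0026 + 0.000532·16.9125 = 0.1356  (JPMorgan)
  w_1 = 0.126235·1.0947 + 0.000532·8.5964 = 0.1428  (Disney)
  w_2 = 0.126235·2.4302 + 0.000532·18.3253 = 0.3165  (Visa)
  w_3 = 0.126235·1.8394 + 0.000532·9.4683 = 0.2372  (Chevron)
  w_4 = 0.126235·1.2727 + 0.000532·13.6286 = 0.1679  (Kellogg)
Σw_i=1.0000  μᵀw=0.1340
σ²=wᵀΣw=λ₁·μ_p+λ₂ = 0.126235·0.134 + 0.000532 = 0.017447 ≈ 0.0174

0.1356  0.1428  0.3165  0.2372  0.1679


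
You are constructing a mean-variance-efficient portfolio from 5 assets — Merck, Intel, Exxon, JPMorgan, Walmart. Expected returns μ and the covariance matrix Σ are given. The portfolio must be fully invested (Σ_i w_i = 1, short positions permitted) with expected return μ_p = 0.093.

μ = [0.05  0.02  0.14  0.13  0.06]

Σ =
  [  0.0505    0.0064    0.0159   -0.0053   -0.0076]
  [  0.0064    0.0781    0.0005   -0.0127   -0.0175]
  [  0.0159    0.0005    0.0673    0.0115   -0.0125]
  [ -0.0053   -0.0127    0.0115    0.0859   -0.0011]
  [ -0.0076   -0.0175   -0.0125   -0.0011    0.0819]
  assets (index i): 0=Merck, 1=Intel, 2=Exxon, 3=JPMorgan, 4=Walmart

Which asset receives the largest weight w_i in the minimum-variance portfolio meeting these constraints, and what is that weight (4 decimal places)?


Exxon (0.2952)

u=Σ⁻¹μ = [0.6351  0.7028  1.9158  1.4161  1.2531]
v=Σ⁻¹𝟙 = [18.3084  17.9412  11.6488  14.1165  19.7100]
a=μᵀu=0.573290  b=𝟙ᵀu=5.922819  c=𝟙ᵀv=81.724915  D=ac−b²=11.772277
λ₁=(c·0.093−b)/D = (81.724915·0.093−5.922819)/11.772277 = 0.142504
λ₂=(a−b·0.093)/D = (0.573290−5.922819·0.093)/11.772277 = 0.001909
w* = 0.142504·u + 0.001909·v:
  w_0 = 0.142504·0.6351 + 0.001909·18.3084 = 0.1254  (Merck)
  w_1 = 0.142504·0.7028 + 0.001909·17.9412 = 0.1344  (Intel)
  w_2 = 0.142504·1.9158 + 0.001909·11.6488 = 0.2952  (Exxon)
  w_3 = 0.142504·1.4161 + 0.001909·14.1165 = 0.2287  (JPMorgan)
  w_4 = 0.142504·1.2531 + 0.001909·19.7100 = 0.2162  (Walmart)
Σw_i=1.0000  μᵀw=0.0930
σ²=wᵀΣw=λ₁·μ_p+λ₂ = 0.142504·0.093 + 0.001909 = 0.015161 ≈ 0.0152


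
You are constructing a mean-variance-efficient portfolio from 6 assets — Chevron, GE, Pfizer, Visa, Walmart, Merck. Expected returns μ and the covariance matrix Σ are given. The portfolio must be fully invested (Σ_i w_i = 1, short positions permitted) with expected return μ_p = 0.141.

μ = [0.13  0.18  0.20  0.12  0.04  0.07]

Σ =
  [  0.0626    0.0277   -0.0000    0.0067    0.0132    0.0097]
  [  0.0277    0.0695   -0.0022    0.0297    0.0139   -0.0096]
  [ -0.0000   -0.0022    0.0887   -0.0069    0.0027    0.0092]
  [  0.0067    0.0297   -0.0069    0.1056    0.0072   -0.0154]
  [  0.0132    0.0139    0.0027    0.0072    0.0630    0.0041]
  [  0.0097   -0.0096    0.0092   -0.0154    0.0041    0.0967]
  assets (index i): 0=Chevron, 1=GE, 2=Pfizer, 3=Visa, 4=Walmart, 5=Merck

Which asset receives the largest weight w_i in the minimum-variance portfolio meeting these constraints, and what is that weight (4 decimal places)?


p=Σ⁻¹μ = [1.0119  2.0913  2.2970  0.7612  -0.2724  0.7442]
q=Σ⁻¹𝟙 = [8.1039  7.2094  10.7365  8.3878  10.5075  10.1129]
a=μᵀp=1.099925  b=𝟙ᵀp=6.633243  c=𝟙ᵀq=55.058052  D=ac−b²=16.559820
λ₁=(c·0.141−b)/D = (55.058052·0.141−6.633243)/16.559820 = 0.068234
λ₂=(a−b·0.141)/D = (1.099925−6.633243·0.141)/16.559820 = 0.009942
w* = 0.068234·p + 0.009942·q:
  w_0 = 0.068234·1.0119 + 0.009942·8.1039 = 0.1496  (Chevron)
  w_1 = 0.068234·2.0913 + 0.009942·7.2094 = 0.2144  (GE)
  w_2 = 0.068234·2.2970 + 0.009942·10.7365 = 0.2635  (Pfizer)
  w_3 = 0.068234·0.7612 + 0.009942·8.3878 = 0.1353  (Visa)
  w_4 = 0.068234·-0.2724 + 0.009942·10.5075 = 0.0859  (Walmart)
  w_5 = 0.068234·0.7442 + 0.009942·10.1129 = 0.1513  (Merck)
Σw_i=1.0000  μᵀw=0.1410
σ²=wᵀΣw=λ₁·μ_p+λ₂ = 0.068234·0.141 + 0.009942 = 0.019563 ≈ 0.0196

Pfizer (0.2635)


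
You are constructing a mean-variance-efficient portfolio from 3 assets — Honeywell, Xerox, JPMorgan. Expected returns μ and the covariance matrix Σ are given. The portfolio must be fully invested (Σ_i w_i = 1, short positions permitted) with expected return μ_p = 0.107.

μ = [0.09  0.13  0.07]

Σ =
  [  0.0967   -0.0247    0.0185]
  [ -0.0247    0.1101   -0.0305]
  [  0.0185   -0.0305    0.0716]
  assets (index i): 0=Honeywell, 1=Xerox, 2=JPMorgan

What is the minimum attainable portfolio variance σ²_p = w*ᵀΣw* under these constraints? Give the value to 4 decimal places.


0.0290

x=Σ⁻¹μ = [1.1190  1.8396  1.4722]
y=Σ⁻¹𝟙 = [11.1071  16.6083  18.1714]
a=μᵀx=0.442904  b=𝟙ᵀx=4.430711  c=𝟙ᵀy=45.886752  D=ac−b²=0.692245
λ₁=(c·0.107−b)/D = (45.886752·0.107−4.430711)/0.692245 = 0.692199
λ₂=(a−b·0.107)/D = (0.442904−4.430711·0.107)/0.692245 = -0.045044
w* = 0.692199·x + -0.045044·y:
  w_0 = 0.692199·1.1190 + -0.045044·11.1071 = 0.2742  (Honeywell)
  w_1 = 0.692199·1.8396 + -0.045044·16.6083 = 0.5253  (Xerox)
  w_2 = 0.692199·1.4722 + -0.045044·18.1714 = 0.2005  (JPMorgan)
Σw_i=1.0000  μᵀw=0.1070
σ²=wᵀΣw=λ₁·μ_p+λ₂ = 0.692199·0.107 + -0.045044 = 0.029021 ≈ 0.0290


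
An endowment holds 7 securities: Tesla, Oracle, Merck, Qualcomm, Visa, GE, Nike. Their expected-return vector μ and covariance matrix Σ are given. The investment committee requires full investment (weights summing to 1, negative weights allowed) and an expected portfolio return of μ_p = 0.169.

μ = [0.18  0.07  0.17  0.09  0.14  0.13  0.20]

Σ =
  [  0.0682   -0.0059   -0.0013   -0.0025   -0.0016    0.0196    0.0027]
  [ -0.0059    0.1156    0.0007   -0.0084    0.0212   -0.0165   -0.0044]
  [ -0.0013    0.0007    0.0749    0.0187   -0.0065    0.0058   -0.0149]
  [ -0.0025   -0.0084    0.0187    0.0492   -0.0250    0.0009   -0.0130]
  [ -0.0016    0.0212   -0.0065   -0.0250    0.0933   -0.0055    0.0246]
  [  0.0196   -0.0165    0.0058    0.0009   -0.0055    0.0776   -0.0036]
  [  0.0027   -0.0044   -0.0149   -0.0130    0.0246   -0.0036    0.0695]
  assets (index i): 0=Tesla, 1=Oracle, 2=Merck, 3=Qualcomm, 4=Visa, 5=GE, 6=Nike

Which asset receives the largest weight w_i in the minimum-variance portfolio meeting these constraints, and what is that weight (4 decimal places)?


Nike (0.3161)

p=Σ⁻¹μ = [2.3851  0.9831  2.2942  2.8490  1.4128  1.3371  3.4412]
q=Σ⁻¹𝟙 = [12.8653  11.6068  9.6455  30.5691  13.0544  12.8109  18.4522]
a=μᵀp=2.204440  b=𝟙ᵀp=14.702668  c=𝟙ᵀq=109.004273  D=ac−b²=24.124929
λ₁=(c·0.169−b)/D = (109.004273·0.169−14.702668)/24.124929 = 0.154158
λ₂=(a−b·0.169)/D = (2.204440−14.702668·0.169)/24.124929 = -0.011619
w* = 0.154158·p + -0.011619·q:
  w_0 = 0.154158·2.3851 + -0.011619·12.8653 = 0.2182  (Tesla)
  w_1 = 0.154158·0.9831 + -0.011619·11.6068 = 0.0167  (Oracle)
  w_2 = 0.154158·2.2942 + -0.011619·9.6455 = 0.2416  (Merck)
  w_3 = 0.154158·2.8490 + -0.011619·30.5691 = 0.0840  (Qualcomm)
  w_4 = 0.154158·1.4128 + -0.011619·13.0544 = 0.0661  (Visa)
  w_5 = 0.154158·1.3371 + -0.011619·12.8109 = 0.0573  (GE)
  w_6 = 0.154158·3.4412 + -0.011619·18.4522 = 0.3161  (Nike)
Σw_i=1.0000  μᵀw=0.1690
σ²=wᵀΣw=λ₁·μ_p+λ₂ = 0.154158·0.169 + -0.011619 = 0.014434 ≈ 0.0144


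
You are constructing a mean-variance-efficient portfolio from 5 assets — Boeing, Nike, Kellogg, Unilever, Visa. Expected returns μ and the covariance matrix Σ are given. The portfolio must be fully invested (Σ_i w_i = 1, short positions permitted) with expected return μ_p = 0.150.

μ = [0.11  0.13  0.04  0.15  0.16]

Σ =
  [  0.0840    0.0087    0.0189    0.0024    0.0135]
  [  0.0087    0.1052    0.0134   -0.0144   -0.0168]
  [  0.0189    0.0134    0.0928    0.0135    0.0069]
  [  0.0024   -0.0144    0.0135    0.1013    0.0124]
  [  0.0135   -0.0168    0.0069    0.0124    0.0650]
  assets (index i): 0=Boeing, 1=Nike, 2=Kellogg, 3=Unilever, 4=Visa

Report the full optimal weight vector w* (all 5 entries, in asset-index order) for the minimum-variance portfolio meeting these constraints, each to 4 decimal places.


0.1225  0.2944  -0.0609  0.2356  0.4085

u=Σ⁻¹μ = [0.7578  1.8284  -0.3890  1.4638  2.5388]
v=Σ⁻¹𝟙 = [6.8643  11.8391  5.2785  8.8813  14.7643]
a=μᵀu=0.931267  b=𝟙ᵀu=6.199783  c=𝟙ᵀv=47.627570  D=ac−b²=5.916679
λ₁=(c·0.150−b)/D = (47.627570·0.150−6.199783)/5.916679 = 0.159609
λ₂=(a−b·0.150)/D = (0.931267−6.199783·0.150)/5.916679 = 0.000220
w* = 0.159609·u + 0.000220·v:
  w_0 = 0.159609·0.7578 + 0.000220·6.8643 = 0.1225  (Boeing)
  w_1 = 0.159609·1.8284 + 0.000220·11.8391 = 0.2944  (Nike)
  w_2 = 0.159609·-0.3890 + 0.000220·5.2785 = -0.0609  (Kellogg)
  w_3 = 0.159609·1.4638 + 0.000220·8.8813 = 0.2356  (Unilever)
  w_4 = 0.159609·2.5388 + 0.000220·14.7643 = 0.4085  (Visa)
Σw_i=1.0000  μᵀw=0.1500
σ²=wᵀΣw=λ₁·μ_p+λ₂ = 0.159609·0.150 + 0.000220 = 0.024161 ≈ 0.0242


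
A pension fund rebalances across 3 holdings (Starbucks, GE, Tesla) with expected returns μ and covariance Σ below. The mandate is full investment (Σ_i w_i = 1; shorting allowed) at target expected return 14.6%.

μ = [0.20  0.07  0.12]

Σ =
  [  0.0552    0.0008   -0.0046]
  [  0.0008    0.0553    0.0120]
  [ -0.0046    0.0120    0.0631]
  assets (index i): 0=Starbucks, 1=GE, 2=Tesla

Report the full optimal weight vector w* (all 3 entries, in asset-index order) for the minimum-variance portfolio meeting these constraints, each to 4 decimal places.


u=Σ⁻¹μ = [3.7813  0.7704  2.0309]
v=Σ⁻¹𝟙 = [19.1075  14.6710  14.4508]
a=μᵀu=1.053888  b=𝟙ᵀu=6.582569  c=𝟙ᵀv=48.229284  D=ac−b²=7.498055
λ₁=(c·0.146−b)/D = (48.229284·0.146−6.582569)/7.498055 = 0.061203
λ₂=(a−b·0.146)/D = (1.053888−6.582569·0.146)/7.498055 = 0.012381
w* = 0.061203·u + 0.012381·v:
  w_0 = 0.061203·3.7813 + 0.012381·19.1075 = 0.4680  (Starbucks)
  w_1 = 0.061203·0.7704 + 0.012381·14.6710 = 0.2288  (GE)
  w_2 = 0.061203·2.0309 + 0.012381·14.4508 = 0.3032  (Tesla)
Σw_i=1.0000  μᵀw=0.1460
σ²=wᵀΣw=λ₁·μ_p+λ₂ = 0.061203·0.146 + 0.012381 = 0.021317 ≈ 0.0213

0.4680  0.2288  0.3032


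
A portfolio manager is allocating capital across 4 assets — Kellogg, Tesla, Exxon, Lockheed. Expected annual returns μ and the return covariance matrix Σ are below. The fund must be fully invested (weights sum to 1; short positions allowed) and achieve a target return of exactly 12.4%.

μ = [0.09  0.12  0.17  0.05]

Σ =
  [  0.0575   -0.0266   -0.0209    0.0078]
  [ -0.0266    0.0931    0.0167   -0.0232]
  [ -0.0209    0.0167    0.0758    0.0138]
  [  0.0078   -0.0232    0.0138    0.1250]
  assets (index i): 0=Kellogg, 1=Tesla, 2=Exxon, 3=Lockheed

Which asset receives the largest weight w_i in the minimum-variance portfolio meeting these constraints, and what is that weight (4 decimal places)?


x=Σ⁻¹μ = [3.3677  1.8178  2.7297  0.2259]
y=Σ⁻¹𝟙 = [30.8171  18.5697  16.1900  7.7362]
a=μᵀx=0.996565  b=𝟙ᵀx=8.141020  c=𝟙ᵀy=73.313035  D=ac−b²=6.785006
λ₁=(c·0.124−b)/D = (73.313035·0.124−8.141020)/6.785006 = 0.139985
λ₂=(a−b·0.124)/D = (0.996565−8.141020·0.124)/6.785006 = -0.001904
w* = 0.139985·x + -0.001904·y:
  w_0 = 0.139985·3.3677 + -0.001904·30.8171 = 0.4127  (Kellogg)
  w_1 = 0.139985·1.8178 + -0.001904·18.5697 = 0.2191  (Tesla)
  w_2 = 0.139985·2.7297 + -0.001904·16.1900 = 0.3513  (Exxon)
  w_3 = 0.139985·0.2259 + -0.001904·7.7362 = 0.0169  (Lockheed)
Σw_i=1.0000  μᵀw=0.1240
σ²=wᵀΣw=λ₁·μ_p+λ₂ = 0.139985·0.124 + -0.001904 = 0.015454 ≈ 0.0155

Kellogg (0.4127)


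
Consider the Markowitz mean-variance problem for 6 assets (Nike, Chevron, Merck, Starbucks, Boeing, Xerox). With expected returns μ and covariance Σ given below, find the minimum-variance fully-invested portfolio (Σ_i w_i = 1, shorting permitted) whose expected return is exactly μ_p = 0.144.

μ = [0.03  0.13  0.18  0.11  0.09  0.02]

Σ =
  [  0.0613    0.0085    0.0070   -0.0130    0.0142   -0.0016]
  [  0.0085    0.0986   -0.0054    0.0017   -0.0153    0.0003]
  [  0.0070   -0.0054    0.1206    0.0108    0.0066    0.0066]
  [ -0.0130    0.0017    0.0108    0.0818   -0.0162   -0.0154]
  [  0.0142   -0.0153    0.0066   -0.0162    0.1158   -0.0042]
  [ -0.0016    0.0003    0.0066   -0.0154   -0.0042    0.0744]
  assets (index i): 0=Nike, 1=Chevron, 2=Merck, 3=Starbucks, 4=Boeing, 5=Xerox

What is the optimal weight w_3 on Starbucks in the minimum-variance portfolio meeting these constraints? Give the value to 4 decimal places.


u=Σ⁻¹μ = [0.2003  1.5180  1.3269  1.4863  1.1043  0.5193]
v=Σ⁻¹𝟙 = [16.4350  10.3021  4.4435  19.6389  11.1303  18.0519]
a=μᵀu=0.715469  b=𝟙ᵀu=6.155196  c=𝟙ᵀv=80.001747  D=ac−b²=19.352295
λ₁=(c·0.144−b)/D = (80.001747·0.144−6.155196)/19.352295 = 0.277231
λ₂=(a−b·0.144)/D = (0.715469−6.155196·0.144)/19.352295 = -0.008830
w* = 0.277231·u + -0.008830·v:
  w_0 = 0.277231·0.2003 + -0.008830·16.4350 = -0.0896  (Nike)
  w_1 = 0.277231·1.5180 + -0.008830·10.3021 = 0.3299  (Chevron)
  w_2 = 0.277231·1.3269 + -0.008830·4.4435 = 0.3286  (Merck)
  w_3 = 0.277231·1.4863 + -0.008830·19.6389 = 0.2386  (Starbucks)
  w_4 = 0.277231·1.1043 + -0.008830·11.1303 = 0.2079  (Boeing)
  w_5 = 0.277231·0.5193 + -0.008830·18.0519 = -0.0154  (Xerox)
Σw_i=1.0000  μᵀw=0.1440
σ²=wᵀΣw=λ₁·μ_p+λ₂ = 0.277231·0.144 + -0.008830 = 0.031091 ≈ 0.0311

0.2386


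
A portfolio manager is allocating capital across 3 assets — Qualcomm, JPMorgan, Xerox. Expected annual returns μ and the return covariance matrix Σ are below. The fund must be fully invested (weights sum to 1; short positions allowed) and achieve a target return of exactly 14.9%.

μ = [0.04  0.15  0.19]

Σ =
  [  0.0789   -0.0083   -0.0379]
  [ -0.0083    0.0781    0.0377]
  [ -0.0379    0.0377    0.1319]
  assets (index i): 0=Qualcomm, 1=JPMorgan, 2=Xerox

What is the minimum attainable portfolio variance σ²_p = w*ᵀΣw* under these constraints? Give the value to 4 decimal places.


u=Σ⁻¹μ = [1.3398  1.3710  1.4336]
v=Σ⁻¹𝟙 = [18.5597  9.9098  10.0820]
a=μᵀu=0.531627  b=𝟙ᵀu=4.144431  c=𝟙ᵀv=38.551439  D=ac−b²=3.318685
λ₁=(c·0.149−b)/D = (38.551439·0.149−4.144431)/3.318685 = 0.482038
λ₂=(a−b·0.149)/D = (0.531627−4.144431·0.149)/3.318685 = -0.025882
w* = 0.482038·u + -0.025882·v:
  w_0 = 0.482038·1.3398 + -0.025882·18.5597 = 0.1655  (Qualcomm)
  w_1 = 0.482038·1.3710 + -0.025882·9.9098 = 0.4044  (JPMorgan)
  w_2 = 0.482038·1.4336 + -0.025882·10.0820 = 0.4301  (Xerox)
Σw_i=1.0000  μᵀw=0.1490
σ²=wᵀΣw=λ₁·μ_p+λ₂ = 0.482038·0.149 + -0.025882 = 0.045942 ≈ 0.0459

0.0459


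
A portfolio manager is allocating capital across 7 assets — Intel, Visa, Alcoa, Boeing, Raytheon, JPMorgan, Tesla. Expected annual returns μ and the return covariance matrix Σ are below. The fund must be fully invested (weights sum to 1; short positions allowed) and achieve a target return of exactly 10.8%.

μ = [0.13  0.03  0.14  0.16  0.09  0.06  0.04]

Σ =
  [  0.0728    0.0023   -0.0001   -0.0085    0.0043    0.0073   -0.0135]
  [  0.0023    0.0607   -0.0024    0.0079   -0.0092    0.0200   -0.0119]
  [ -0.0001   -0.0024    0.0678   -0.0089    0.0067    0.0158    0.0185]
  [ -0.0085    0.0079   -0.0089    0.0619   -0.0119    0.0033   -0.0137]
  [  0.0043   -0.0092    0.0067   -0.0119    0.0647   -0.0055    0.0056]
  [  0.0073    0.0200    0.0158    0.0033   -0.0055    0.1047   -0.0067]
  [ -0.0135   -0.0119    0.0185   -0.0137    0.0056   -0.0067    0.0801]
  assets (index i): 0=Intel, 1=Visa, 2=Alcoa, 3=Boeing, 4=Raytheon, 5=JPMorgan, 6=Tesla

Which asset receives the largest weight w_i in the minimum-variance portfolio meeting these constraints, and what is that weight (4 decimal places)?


x=Σ⁻¹μ = [2.2821  0.4440  2.1255  3.6835  1.6791  0.0429  0.9753]
y=Σ⁻¹𝟙 = [18.1236  18.0030  10.5421  25.5439  19.1545  4.6874  19.2006]
a=μᵀx=1.389614  b=𝟙ᵀx=11.232246  c=𝟙ᵀy=115.255031  D=ac−b²=33.996636
λ₁=(c·0.108−b)/D = (115.255031·0.108−11.232246)/33.996636 = 0.035748
λ₂=(a−b·0.108)/D = (1.389614−11.232246·0.108)/33.996636 = 0.005193
w* = 0.035748·x + 0.005193·y:
  w_0 = 0.035748·2.2821 + 0.005193·18.1236 = 0.1757  (Intel)
  w_1 = 0.035748·0.4440 + 0.005193·18.0030 = 0.1094  (Visa)
  w_2 = 0.035748·2.1255 + 0.005193·10.5421 = 0.1307  (Alcoa)
  w_3 = 0.035748·3.6835 + 0.005193·25.5439 = 0.2643  (Boeing)
  w_4 = 0.035748·1.6791 + 0.005193·19.1545 = 0.1595  (Raytheon)
  w_5 = 0.035748·0.0429 + 0.005193·4.6874 = 0.0259  (JPMorgan)
  w_6 = 0.035748·0.9753 + 0.005193·19.2006 = 0.1346  (Tesla)
Σw_i=1.0000  μᵀw=0.1080
σ²=wᵀΣw=λ₁·μ_p+λ₂ = 0.035748·0.108 + 0.005193 = 0.009053 ≈ 0.0091

Boeing (0.2643)


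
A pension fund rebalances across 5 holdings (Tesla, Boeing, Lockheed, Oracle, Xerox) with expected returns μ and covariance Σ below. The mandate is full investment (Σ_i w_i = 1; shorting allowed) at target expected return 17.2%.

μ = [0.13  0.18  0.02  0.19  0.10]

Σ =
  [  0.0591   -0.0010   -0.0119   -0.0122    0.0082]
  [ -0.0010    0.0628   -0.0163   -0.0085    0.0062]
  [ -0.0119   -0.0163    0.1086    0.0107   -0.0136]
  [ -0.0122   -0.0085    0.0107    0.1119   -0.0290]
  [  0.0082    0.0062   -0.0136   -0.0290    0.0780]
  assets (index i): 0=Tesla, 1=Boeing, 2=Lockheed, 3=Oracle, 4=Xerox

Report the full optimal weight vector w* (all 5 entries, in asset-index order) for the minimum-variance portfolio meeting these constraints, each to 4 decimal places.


0.2411  0.3900  -0.0609  0.3188  0.1110

g=Σ⁻¹μ = [2.7341  3.3309  0.9586  2.6447  1.8803]
h=Σ⁻¹𝟙 = [21.1922  20.6427  15.2566  15.8974  17.5225]
a=μᵀg=1.664685  b=𝟙ᵀg=11.548554  c=𝟙ᵀh=90.511364  D=ac−b²=17.303802
λ₁=(c·0.172−b)/D = (90.511364·0.172−11.548554)/17.303802 = 0.232284
λ₂=(a−b·0.172)/D = (1.664685−11.548554·0.172)/17.303802 = -0.018589
w* = 0.232284·g + -0.018589·h:
  w_0 = 0.232284·2.7341 + -0.018589·21.1922 = 0.2411  (Tesla)
  w_1 = 0.232284·3.3309 + -0.018589·20.6427 = 0.3900  (Boeing)
  w_2 = 0.232284·0.9586 + -0.018589·15.2566 = -0.0609  (Lockheed)
  w_3 = 0.232284·2.6447 + -0.018589·15.8974 = 0.3188  (Oracle)
  w_4 = 0.232284·1.8803 + -0.018589·17.5225 = 0.1110  (Xerox)
Σw_i=1.0000  μᵀw=0.1720
σ²=wᵀΣw=λ₁·μ_p+λ₂ = 0.232284·0.172 + -0.018589 = 0.021364 ≈ 0.0214


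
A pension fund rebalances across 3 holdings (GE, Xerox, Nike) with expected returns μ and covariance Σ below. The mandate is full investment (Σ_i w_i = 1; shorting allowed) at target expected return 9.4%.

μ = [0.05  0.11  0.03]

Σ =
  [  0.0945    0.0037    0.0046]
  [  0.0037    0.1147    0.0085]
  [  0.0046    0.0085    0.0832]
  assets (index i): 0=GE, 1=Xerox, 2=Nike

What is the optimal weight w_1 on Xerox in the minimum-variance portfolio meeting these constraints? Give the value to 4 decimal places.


0.7352

g=Σ⁻¹μ = [0.4812  0.9258  0.2394]
h=Σ⁻¹𝟙 = [9.7631  7.6104  10.7019]
a=μᵀg=0.133075  b=𝟙ᵀg=1.646354  c=𝟙ᵀh=28.075414  D=ac−b²=1.025666
λ₁=(c·0.094−b)/D = (28.075414·0.094−1.646354)/1.025666 = 0.967892
λ₂=(a−b·0.094)/D = (0.133075−1.646354·0.094)/1.025666 = -0.021139
w* = 0.967892·g + -0.021139·h:
  w_0 = 0.967892·0.4812 + -0.021139·9.7631 = 0.2594  (GE)
  w_1 = 0.967892·0.9258 + -0.021139·7.6104 = 0.7352  (Xerox)
  w_2 = 0.967892·0.2394 + -0.021139·10.7019 = 0.0055  (Nike)
Σw_i=1.0000  μᵀw=0.0940
σ²=wᵀΣw=λ₁·μ_p+λ₂ = 0.967892·0.094 + -0.021139 = 0.069843 ≈ 0.0698


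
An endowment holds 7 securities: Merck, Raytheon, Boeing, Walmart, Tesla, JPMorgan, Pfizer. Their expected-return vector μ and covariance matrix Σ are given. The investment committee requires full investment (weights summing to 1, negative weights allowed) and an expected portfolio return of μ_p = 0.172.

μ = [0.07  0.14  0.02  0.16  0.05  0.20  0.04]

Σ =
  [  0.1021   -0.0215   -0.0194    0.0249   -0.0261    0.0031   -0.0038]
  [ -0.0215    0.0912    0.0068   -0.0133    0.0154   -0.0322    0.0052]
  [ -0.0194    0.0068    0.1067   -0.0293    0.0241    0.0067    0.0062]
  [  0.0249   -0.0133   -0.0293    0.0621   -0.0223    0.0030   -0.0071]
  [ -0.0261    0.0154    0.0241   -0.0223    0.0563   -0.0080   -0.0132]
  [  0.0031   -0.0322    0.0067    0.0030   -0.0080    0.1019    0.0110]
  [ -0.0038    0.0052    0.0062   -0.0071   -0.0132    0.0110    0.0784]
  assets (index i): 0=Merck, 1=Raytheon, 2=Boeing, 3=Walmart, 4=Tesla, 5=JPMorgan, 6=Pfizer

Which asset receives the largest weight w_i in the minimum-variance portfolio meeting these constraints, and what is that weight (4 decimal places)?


g=Σ⁻¹μ = [1.0065  2.8289  0.4695  3.8282  2.4587  2.7997  0.7021]
h=Σ⁻¹𝟙 = [16.8114  16.5967  10.1542  31.9801  35.6567  13.7246  18.6401]
a=μᵀg=1.799367  b=𝟙ᵀg=14.093612  c=𝟙ᵀh=143.563880  D=ac−b²=59.694235
λ₁=(c·0.172−b)/D = (143.563880·0.172−14.093612)/59.694235 = 0.177561
λ₂=(a−b·0.172)/D = (1.799367−14.093612·0.172)/59.694235 = -0.010466
w* = 0.177561·g + -0.010466·h:
  w_0 = 0.177561·1.0065 + -0.010466·16.8114 = 0.0028  (Merck)
  w_1 = 0.177561·2.8289 + -0.010466·16.5967 = 0.3286  (Raytheon)
  w_2 = 0.177561·0.4695 + -0.010466·10.1542 = -0.0229  (Boeing)
  w_3 = 0.177561·3.8282 + -0.010466·31.9801 = 0.3451  (Walmart)
  w_4 = 0.177561·2.4587 + -0.010466·35.6567 = 0.0634  (Tesla)
  w_5 = 0.177561·2.7997 + -0.010466·13.7246 = 0.3535  (JPMorgan)
  w_6 = 0.177561·0.7021 + -0.010466·18.6401 = -0.0704  (Pfizer)
Σw_i=1.0000  μᵀw=0.1720
σ²=wᵀΣw=λ₁·μ_p+λ₂ = 0.177561·0.172 + -0.010466 = 0.020075 ≈ 0.0201

JPMorgan (0.3535)


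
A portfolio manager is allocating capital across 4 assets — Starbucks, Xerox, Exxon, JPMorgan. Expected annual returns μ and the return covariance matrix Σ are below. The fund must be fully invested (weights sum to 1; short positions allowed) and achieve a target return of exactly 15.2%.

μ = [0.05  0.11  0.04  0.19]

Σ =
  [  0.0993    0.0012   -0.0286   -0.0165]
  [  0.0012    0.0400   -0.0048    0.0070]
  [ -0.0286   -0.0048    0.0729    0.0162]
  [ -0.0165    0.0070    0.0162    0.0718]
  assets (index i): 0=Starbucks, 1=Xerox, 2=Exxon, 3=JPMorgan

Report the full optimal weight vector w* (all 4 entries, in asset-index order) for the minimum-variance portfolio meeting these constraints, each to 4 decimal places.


0.1091  0.3748  -0.0484  0.5645

u=Σ⁻¹μ = [1.0560  2.3410  0.5536  2.5358]
v=Σ⁻¹𝟙 = [17.2707  24.9142  19.6831  11.0265]
a=μᵀu=0.814255  b=𝟙ᵀu=6.486451  c=𝟙ᵀv=72.894488  D=ac−b²=17.280642
λ₁=(c·0.152−b)/D = (72.894488·0.152−6.486451)/17.280642 = 0.265818
λ₂=(a−b·0.152)/D = (0.814255−6.486451·0.152)/17.280642 = -0.009935
w* = 0.265818·u + -0.009935·v:
  w_0 = 0.265818·1.0560 + -0.009935·17.2707 = 0.1091  (Starbucks)
  w_1 = 0.265818·2.3410 + -0.009935·24.9142 = 0.3748  (Xerox)
  w_2 = 0.265818·0.5536 + -0.009935·19.6831 = -0.0484  (Exxon)
  w_3 = 0.265818·2.5358 + -0.009935·11.0265 = 0.5645  (JPMorgan)
Σw_i=1.0000  μᵀw=0.1520
σ²=wᵀΣw=λ₁·μ_p+λ₂ = 0.265818·0.152 + -0.009935 = 0.030469 ≈ 0.0305


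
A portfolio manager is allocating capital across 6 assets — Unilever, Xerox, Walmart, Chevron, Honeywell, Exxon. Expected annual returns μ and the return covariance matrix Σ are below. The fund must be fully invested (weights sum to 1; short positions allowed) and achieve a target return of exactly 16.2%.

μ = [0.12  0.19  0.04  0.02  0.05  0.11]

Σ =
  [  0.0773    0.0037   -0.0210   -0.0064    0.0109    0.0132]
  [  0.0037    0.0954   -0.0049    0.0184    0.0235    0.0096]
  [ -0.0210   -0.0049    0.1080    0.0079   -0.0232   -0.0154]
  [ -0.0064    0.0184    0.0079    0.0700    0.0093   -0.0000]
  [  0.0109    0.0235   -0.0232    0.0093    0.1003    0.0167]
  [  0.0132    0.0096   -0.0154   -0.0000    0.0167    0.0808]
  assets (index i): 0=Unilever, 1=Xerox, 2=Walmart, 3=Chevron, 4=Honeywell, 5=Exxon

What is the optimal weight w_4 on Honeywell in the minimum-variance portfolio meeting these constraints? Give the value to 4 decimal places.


-0.0811

g=Σ⁻¹μ = [1.5183  1.9220  0.9032  -0.1733  -0.0703  1.0717]
h=Σ⁻¹𝟙 = [14.7366  5.4985  14.6778  11.5143  7.6544  10.5310]
a=μᵀg=0.694411  b=𝟙ᵀg=5.171635  c=𝟙ᵀh=64.612589  D=ac−b²=18.121909
λ₁=(c·0.162−b)/D = (64.612589·0.162−5.171635)/18.121909 = 0.292221
λ₂=(a−b·0.162)/D = (0.694411−5.171635·0.162)/18.121909 = -0.007913
w* = 0.292221·g + -0.007913·h:
  w_0 = 0.292221·1.5183 + -0.007913·14.7366 = 0.3271  (Unilever)
  w_1 = 0.292221·1.9220 + -0.007913·5.4985 = 0.5181  (Xerox)
  w_2 = 0.292221·0.9032 + -0.007913·14.6778 = 0.1478  (Walmart)
  w_3 = 0.292221·-0.1733 + -0.007913·11.5143 = -0.1417  (Chevron)
  w_4 = 0.292221·-0.0703 + -0.007913·7.6544 = -0.0811  (Honeywell)
  w_5 = 0.292221·1.0717 + -0.007913·10.5310 = 0.2298  (Exxon)
Σw_i=1.0000  μᵀw=0.1620
σ²=wᵀΣw=λ₁·μ_p+λ₂ = 0.292221·0.162 + -0.007913 = 0.039427 ≈ 0.0394


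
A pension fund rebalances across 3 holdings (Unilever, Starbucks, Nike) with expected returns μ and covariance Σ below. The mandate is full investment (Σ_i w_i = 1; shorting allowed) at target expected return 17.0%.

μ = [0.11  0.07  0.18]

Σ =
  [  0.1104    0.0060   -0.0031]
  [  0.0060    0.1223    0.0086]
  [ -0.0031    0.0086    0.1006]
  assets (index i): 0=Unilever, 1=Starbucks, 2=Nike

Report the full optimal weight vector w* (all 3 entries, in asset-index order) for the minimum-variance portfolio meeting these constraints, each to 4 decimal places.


0.2786  -0.0864  0.8078

g=Σ⁻¹μ = [1.0250  0.3964  1.7870]
h=Σ⁻¹𝟙 = [8.9441  7.0619  9.6123]
a=μᵀg=0.462153  b=𝟙ᵀg=3.208390  c=𝟙ᵀh=25.618249  D=ac−b²=1.545794
λ₁=(c·0.170−b)/D = (25.618249·0.170−3.208390)/1.545794 = 0.741827
λ₂=(a−b·0.170)/D = (0.462153−3.208390·0.170)/1.545794 = -0.053871
w* = 0.741827·g + -0.053871·h:
  w_0 = 0.741827·1.0250 + -0.053871·8.9441 = 0.2786  (Unilever)
  w_1 = 0.741827·0.3964 + -0.053871·7.0619 = -0.0864  (Starbucks)
  w_2 = 0.741827·1.7870 + -0.053871·9.6123 = 0.8078  (Nike)
Σw_i=1.0000  μᵀw=0.1700
σ²=wᵀΣw=λ₁·μ_p+λ₂ = 0.741827·0.170 + -0.053871 = 0.072240 ≈ 0.0722
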